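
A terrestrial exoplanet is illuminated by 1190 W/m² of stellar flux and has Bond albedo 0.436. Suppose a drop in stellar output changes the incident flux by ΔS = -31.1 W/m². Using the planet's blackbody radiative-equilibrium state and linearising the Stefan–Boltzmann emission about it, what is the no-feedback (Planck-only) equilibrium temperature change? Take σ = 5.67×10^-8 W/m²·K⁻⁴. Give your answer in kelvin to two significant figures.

Reference equilibrium: T_e = [S(1−α)/(4σ)]^(1/4) = 233.2 K.
Only a fraction (1−α) is absorbed and it's spread over 4πR², so ΔF = (1−α)ΔS/4 = -4.385 W/m².
The Planck feedback parameter is 4σT_e³ = 2.878 W/m²/K.
ΔT₀ = ΔF/λ_P = -4.385/2.878 = -1.52 K.

-1.5 K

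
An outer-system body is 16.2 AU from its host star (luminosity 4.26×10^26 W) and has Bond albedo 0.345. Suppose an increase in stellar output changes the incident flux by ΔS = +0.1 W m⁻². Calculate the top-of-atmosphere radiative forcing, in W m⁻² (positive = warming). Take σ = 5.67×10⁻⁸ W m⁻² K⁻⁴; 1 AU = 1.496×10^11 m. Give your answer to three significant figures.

Orbital distance: d = 16.2 AU = 2.424×10^12 m.
S = L/(4πd²) = 5.772 W m⁻².
ΔF = Δ[S(1−α)]/4 = (1−0.345)·+0.1/4 = 0.01638 W m⁻².

0.0164 W m⁻²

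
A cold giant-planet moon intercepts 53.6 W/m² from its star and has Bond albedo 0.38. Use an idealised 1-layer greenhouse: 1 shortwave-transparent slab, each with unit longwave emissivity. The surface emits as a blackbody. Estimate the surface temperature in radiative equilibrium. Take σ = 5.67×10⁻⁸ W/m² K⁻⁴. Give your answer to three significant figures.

The effective emission temperature is T_e = [S(1−α)/(4σ)]^¼ = 110.0 K.
With N = 1 opaque layers, T_s = (N+1)^(1/4)·T_e = 2^(1/4)·110.0 = 130.8 K.

131 kelvin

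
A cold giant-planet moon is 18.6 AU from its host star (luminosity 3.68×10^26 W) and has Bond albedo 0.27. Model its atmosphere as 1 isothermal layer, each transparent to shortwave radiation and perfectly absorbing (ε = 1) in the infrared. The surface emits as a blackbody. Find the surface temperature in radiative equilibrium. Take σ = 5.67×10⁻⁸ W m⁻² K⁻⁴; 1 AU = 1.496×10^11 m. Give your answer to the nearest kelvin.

d = 18.6 × 1.496×10^11 m = 2.783×10^12 m.
S = L/(4πd²) = 3.782 W m⁻².
Top-of-atmosphere balance: σT_e⁴ = S(1−α)/4 = 0.6903 W m⁻² → T_e = 59.07 K.
Layer-by-layer balance gives σT_s⁴ = (N+1)σT_e⁴, so T_s = 2^¼·59.07 = 70.24 K.

70 K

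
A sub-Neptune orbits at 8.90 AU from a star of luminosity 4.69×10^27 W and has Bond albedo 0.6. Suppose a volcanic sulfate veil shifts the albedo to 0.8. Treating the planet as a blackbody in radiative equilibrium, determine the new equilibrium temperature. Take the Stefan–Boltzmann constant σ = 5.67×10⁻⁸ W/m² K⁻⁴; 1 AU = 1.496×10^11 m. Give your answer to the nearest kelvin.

117 K

Orbital distance: d = 8.90 AU = 1.331×10^12 m.
Spreading L over a sphere of radius d: S = 4.69×10^27/(4π·1.33×10^12²) = 210.5 W/m².
With the new albedo, S(1−α₂)/4 = 10.53 W/m², so T₂ = 116.7 K.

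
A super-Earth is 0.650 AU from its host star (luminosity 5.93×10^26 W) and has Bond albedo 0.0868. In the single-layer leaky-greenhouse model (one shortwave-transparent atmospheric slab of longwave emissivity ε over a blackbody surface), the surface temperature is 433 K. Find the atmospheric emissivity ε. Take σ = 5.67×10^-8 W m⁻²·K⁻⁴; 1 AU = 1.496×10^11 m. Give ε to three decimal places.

0.857

Orbital distance: d = 0.650 AU = 9.724×10^10 m.
Spreading L over a sphere of radius d: S = 5.93×10^26/(4π·9.72×10^10²) = 4991 W m⁻².
Effective temperature: T_e = [S(1−α)/(4σ)]^(1/4) = 376.5 K.
Since (2−ε)/2 = (T_e/T_s)⁴ = 0.5716, ε = 0.8567.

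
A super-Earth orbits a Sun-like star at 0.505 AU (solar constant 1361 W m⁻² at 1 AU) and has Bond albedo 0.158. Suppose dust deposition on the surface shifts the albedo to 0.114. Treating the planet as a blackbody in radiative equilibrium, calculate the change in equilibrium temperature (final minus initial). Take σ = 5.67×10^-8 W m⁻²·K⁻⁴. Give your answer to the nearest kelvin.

5 K

Irradiance scales as 1/d², so S = 1361 W m⁻² × (1/0.505)² = 5337 W m⁻².
With α = 0.158, T₁ = 375.2 K.
With α = 0.114, T₂ = 380.0 K.
ΔT = T₂ − T₁ = 4.808 K.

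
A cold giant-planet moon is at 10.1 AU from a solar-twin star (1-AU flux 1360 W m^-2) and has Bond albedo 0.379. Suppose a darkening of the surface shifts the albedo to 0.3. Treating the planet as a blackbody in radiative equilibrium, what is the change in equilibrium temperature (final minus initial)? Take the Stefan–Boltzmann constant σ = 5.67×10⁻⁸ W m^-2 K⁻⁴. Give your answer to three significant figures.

Irradiance scales as 1/d², so S = 1360 W m^-2 × (1/10.1)² = 13.33 W m^-2.
With α = 0.379, T₁ = 77.73 K.
After:  T₂ = [13.33·0.7/(4σ)]^(1/4) = 80.09 K.
Change: 80.09 − 77.73 = 2.362 K.

2.36 kelvin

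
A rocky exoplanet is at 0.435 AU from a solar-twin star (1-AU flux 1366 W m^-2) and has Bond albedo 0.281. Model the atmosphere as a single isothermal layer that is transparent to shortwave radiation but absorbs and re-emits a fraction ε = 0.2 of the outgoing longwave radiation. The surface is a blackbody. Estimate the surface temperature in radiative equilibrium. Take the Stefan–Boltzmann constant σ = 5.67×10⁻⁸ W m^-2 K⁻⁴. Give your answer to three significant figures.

399 K

Flux at the orbit: S = 1366/(0.435)² = 7219 W m^-2.
Effective emission temperature (TOA balance): σT_e⁴ = S(1−α)/4 = 1298 W m^-2 → T_e = 388.9 K.
Surface balance with a leaky layer gives σT_s⁴ = σT_e⁴·2/(2−ε), so T_s = T_e·[2/(2−0.2)]^(1/4) = 399.3 K.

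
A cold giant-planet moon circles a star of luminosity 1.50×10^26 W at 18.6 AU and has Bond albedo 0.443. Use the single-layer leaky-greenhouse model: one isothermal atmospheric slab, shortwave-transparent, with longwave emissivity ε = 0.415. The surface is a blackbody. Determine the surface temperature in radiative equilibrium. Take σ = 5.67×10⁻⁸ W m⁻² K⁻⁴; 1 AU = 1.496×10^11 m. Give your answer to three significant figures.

46.8 K

d = 18.6 × 1.496×10^11 m = 2.783×10^12 m.
Flux at the orbit: S = L/(4πd²) = 1.50×10^26/(4π·(2.78×10^12)²) = 1.542 W m⁻².
At the top of the atmosphere, σT_e⁴ = S(1−α)/4 = 0.2147 W m⁻², giving T_e = 44.11 K.
The surface balance (absorbed SW + ε·downward IR = σT_s⁴) with T_a⁴ = T_s⁴/2 reduces to T_s = T_e·[2/(2−ε)]^¼ = 46.75 K.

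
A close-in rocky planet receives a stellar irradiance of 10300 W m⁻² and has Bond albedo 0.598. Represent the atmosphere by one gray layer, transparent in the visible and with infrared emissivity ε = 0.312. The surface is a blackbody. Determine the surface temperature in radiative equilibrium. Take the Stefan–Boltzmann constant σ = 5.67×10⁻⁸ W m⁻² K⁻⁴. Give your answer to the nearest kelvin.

384 kelvin

The planet radiates to space at T_e = [S(1−α)/(4σ)]^(1/4) = 367.6 K.
The surface balance (absorbed SW + ε·downward IR = σT_s⁴) with T_a⁴ = T_s⁴/2 reduces to T_s = T_e·[2/(2−ε)]^¼ = 383.5 K.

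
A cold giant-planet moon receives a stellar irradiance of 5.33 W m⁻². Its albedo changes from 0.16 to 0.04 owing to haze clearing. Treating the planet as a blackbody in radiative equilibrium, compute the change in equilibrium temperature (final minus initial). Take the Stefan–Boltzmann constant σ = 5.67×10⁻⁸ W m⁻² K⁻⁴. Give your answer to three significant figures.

With α = 0.16, T₁ = 66.66 K.
With α = 0.04, T₂ = 68.92 K.
ΔT = T₂ − T₁ = 2.263 K.

2.26 kelvin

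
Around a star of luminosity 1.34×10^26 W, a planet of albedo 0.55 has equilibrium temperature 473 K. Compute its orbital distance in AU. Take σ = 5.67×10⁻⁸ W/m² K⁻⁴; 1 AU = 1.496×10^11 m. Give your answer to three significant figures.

Required flux: S = 4σT⁴/(1−α) = 25230 W/m².
Then d = [L/(4πS)]^(1/2) = 2.056×10^10 m, i.e. 0.1374 AU.

0.137 AU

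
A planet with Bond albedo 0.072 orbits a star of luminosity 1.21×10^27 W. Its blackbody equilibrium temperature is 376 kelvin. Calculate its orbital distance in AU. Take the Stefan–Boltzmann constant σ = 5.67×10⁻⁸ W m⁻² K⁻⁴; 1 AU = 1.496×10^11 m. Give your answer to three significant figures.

0.938 AU

Required flux: S = 4σT⁴/(1−α) = 4885 W m⁻².
Then d = [L/(4πS)]^(1/2) = 1.404×10^11 m, i.e. 0.9385 AU.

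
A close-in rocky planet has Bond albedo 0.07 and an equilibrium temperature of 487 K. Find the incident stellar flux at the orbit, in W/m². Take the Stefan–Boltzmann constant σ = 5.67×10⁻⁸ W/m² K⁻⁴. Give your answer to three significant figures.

From S(1−α)/4 = σT⁴: S = 4σT⁴/(1−α).
σT⁴ = 5.67×10⁻⁸·(487)⁴ = 3189 W/m².
So S = 4×3189/(1−0.07) = 13720 W/m².

13700 W/m²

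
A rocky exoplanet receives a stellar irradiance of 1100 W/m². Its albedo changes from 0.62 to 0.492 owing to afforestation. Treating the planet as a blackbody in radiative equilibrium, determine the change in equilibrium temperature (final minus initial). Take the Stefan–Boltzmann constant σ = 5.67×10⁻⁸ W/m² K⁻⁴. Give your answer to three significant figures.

With α = 0.62, T₁ = 207.2 K.
With α = 0.492, T₂ = 222.8 K.
ΔT = T₂ − T₁ = 15.60 K.

15.6 K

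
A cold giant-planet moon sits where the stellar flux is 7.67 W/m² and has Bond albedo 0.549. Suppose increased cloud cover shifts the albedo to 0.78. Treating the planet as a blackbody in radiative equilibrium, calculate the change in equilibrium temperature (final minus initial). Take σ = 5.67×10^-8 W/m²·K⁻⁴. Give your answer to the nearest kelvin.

Before: T₁ = [7.670·0.451/(4σ)]^(1/4) = 62.49 K.
After:  T₂ = [7.670·0.22/(4σ)]^(1/4) = 52.23 K.
ΔT = T₂ − T₁ = -10.27 K.

-10 K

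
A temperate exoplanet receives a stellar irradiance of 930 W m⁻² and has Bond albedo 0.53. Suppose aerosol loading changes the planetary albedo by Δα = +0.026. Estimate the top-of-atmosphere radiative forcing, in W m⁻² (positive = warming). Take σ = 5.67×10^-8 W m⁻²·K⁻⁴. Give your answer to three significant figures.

-6.04 W m⁻²

The change in absorbed flux is Δ[S(1−α)/4] = −SΔα/4 = -6.045 W m⁻².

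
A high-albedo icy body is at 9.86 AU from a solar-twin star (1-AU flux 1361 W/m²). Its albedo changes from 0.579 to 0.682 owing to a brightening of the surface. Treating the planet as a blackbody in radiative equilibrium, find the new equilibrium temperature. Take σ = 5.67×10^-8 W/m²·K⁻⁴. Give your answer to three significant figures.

Flux at the orbit: S = 1361/(9.86)² = 14.00 W/m².
New equilibrium: T₂ = [(1−0.682)·14.00/(4σ)]^(1/4) = 66.56 K.

66.6 K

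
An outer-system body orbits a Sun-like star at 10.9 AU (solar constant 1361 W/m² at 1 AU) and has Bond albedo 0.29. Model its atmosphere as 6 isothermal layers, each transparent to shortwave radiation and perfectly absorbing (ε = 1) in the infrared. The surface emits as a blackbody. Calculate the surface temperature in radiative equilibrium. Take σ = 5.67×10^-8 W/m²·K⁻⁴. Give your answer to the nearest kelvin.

126 K

Irradiance scales as 1/d², so S = 1361 W/m² × (1/10.9)² = 11.46 W/m².
Top-of-atmosphere balance: σT_e⁴ = S(1−α)/4 = 2.033 W/m² → T_e = 77.38 K.
For an N-layer opaque stack, T_s⁴ = (N+1)T_e⁴, hence T_s = (7)^(1/4)×77.38 K = 125.9 K.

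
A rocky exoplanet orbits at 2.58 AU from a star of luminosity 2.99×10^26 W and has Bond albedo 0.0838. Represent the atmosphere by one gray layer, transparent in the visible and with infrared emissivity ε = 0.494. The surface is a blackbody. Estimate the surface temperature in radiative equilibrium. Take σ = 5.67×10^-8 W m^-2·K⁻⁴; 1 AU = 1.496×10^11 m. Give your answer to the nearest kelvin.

171 K

Orbital distance: d = 2.58 AU = 3.860×10^11 m.
S = L/(4πd²) = 159.7 W m^-2.
Effective emission temperature (TOA balance): σT_e⁴ = S(1−α)/4 = 36.58 W m^-2 → T_e = 159.4 K.
For a single slab of emissivity ε, T_s⁴ = 2T_e⁴/(2−ε); thus T_s = 159.4·(1.328)^(1/4) = 171.1 K.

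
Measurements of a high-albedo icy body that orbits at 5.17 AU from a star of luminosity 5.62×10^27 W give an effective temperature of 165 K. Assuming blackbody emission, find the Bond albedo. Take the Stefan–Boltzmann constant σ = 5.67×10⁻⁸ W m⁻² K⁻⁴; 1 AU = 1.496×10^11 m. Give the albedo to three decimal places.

0.775

d = 5.17 × 1.496×10^11 m = 7.734×10^11 m.
S = L/(4πd²) = 747.6 W m⁻².
Energy balance: S(1−α)/4 = σT⁴, so 1−α = 4σT⁴/S.
σT⁴ = 42.03 W m⁻², so 4σT⁴ = 168.1 W m⁻².
1−α = 168.1/747.6 = 0.2249, so α = 0.7751.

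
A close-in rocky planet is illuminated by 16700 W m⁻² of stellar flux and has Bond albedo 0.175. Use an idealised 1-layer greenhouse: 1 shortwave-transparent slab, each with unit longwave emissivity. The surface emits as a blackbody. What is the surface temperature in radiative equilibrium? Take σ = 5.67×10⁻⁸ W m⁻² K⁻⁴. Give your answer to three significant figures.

OLR = S(1−α)/4 = 3444 W m⁻²; the top layer radiates at T_e = 496.5 K.
For an N-layer opaque stack, T_s⁴ = (N+1)T_e⁴, hence T_s = (2)^(1/4)×496.5 K = 590.4 K.

590 K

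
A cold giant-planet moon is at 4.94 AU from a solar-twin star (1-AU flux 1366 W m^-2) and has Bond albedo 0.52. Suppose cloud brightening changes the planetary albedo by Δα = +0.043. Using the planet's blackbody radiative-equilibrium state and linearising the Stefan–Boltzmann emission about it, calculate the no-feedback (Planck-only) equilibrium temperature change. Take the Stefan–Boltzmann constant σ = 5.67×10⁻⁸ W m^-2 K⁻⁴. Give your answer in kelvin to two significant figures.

-2.3 K

By the inverse-square law, S = 1366/4.94² = 55.98 W m^-2.
Reference equilibrium: T_e = [S(1−α)/(4σ)]^(1/4) = 104.3 K.
The change in absorbed flux is Δ[S(1−α)/4] = −SΔα/4 = -0.6017 W m^-2.
The Planck feedback parameter is 4σT_e³ = 0.2575 W m^-2/K.
So ΔT₀ = -0.6017/0.2575 = -2.34 K.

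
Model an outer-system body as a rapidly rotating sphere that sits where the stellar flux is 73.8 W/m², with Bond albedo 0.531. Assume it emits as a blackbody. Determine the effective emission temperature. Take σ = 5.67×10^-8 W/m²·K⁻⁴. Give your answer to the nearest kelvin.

111 K

Averaging over the sphere, the absorbed flux is S(1−α)/4 = 8.653 W/m².
Balancing against σT⁴: T = (8.653/5.67×10⁻⁸)^(1/4) = 111.1 K.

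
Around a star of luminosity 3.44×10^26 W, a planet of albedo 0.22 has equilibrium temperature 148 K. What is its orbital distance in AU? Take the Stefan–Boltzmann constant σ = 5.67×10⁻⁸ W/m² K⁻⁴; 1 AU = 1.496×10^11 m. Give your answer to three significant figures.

2.96 AU

Energy balance gives S = 4σT⁴/(1−α) = 139.5 W/m².
Then d = [L/(4πS)]^(1/2) = 4.430×10^11 m, i.e. 2.961 AU.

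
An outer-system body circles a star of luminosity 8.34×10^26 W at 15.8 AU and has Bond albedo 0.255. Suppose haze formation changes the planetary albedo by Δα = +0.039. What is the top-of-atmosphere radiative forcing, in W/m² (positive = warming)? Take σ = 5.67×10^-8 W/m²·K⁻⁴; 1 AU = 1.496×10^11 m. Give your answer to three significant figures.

-0.116 W/m²

Orbital distance: d = 15.8 AU = 2.364×10^12 m.
Flux at the orbit: S = L/(4πd²) = 8.34×10^26/(4π·(2.36×10^12)²) = 11.88 W/m².
The change in absorbed flux is Δ[S(1−α)/4] = −SΔα/4 = -0.1158 W/m².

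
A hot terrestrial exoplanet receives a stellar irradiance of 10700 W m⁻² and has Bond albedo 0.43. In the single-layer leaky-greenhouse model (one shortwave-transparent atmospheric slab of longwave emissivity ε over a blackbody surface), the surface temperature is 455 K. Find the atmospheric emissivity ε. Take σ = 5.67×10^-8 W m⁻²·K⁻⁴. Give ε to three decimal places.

First, T_e = [10700·(1−0.43)/(4σ)]^(1/4) = 405.0 K.
Since (2−ε)/2 = (T_e/T_s)⁴ = 0.6274, ε = 0.7451.

0.745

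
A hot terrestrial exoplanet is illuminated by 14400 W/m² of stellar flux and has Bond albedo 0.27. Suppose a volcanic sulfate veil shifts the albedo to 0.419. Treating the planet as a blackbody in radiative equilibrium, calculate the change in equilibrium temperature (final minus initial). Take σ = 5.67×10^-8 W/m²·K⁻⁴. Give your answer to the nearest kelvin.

-26 K

Initial: T₁ = [S(1−0.27)/(4σ)]^(1/4) = 464.0 K.
Final:   T₂ = [S(1−0.419)/(4σ)]^(1/4) = 438.3 K.
ΔT = T₂ − T₁ = -25.74 K.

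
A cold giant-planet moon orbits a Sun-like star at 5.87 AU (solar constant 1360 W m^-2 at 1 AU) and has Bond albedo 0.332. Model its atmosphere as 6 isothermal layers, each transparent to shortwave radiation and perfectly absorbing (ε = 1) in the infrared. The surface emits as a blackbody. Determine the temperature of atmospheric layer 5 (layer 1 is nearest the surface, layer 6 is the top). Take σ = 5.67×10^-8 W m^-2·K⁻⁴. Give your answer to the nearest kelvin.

By the inverse-square law, S = 1360/5.87² = 39.47 W m^-2.
Top-of-atmosphere balance: σT_e⁴ = S(1−α)/4 = 6.591 W m^-2 → T_e = 103.8 K.
The net upward flux σT_e⁴ is constant between every pair of levels, so T_k⁴ = (N+1−k)T_e⁴.
T_5 = (2)^(1/4)·103.8 = 123.5 K.

123 K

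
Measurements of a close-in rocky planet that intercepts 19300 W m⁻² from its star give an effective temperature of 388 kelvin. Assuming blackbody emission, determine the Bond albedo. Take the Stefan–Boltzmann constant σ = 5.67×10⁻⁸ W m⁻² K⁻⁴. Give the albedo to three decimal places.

0.734

From σT⁴ = S(1−α)/4 we invert for α: 1−α = 4σT⁴/S.
σT⁴ = 1285 W m⁻², so 4σT⁴ = 5140 W m⁻².
Hence α = 1 − 5140/19300 = 0.7337.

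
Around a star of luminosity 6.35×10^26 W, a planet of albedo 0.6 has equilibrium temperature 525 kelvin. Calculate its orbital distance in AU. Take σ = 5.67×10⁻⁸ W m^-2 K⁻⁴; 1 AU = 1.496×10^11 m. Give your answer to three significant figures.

0.229 AU

Required flux: S = 4σT⁴/(1−α) = 43070 W m^-2.
From L = 4πd²S, d = √(6.35×10^26/(4π·43070)) = 3.425×10^10 m = 0.2289 AU.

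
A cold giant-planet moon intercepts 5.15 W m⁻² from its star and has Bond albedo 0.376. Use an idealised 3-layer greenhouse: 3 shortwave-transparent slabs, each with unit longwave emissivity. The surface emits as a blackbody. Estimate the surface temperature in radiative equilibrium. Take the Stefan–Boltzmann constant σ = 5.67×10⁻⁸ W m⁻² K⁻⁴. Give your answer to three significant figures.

Top-of-atmosphere balance: σT_e⁴ = S(1−α)/4 = 0.8034 W m⁻² → T_e = 61.35 K.
With N = 3 opaque layers, T_s = (N+1)^(1/4)·T_e = 4^(1/4)·61.35 = 86.77 K.

86.8 K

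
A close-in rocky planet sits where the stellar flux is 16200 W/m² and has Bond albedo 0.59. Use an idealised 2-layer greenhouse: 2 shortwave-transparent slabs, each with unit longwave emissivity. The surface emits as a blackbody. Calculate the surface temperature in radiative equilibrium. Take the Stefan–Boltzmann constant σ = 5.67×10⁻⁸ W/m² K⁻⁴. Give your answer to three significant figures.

OLR = S(1−α)/4 = 1661 W/m²; the top layer radiates at T_e = 413.7 K.
Layer-by-layer balance gives σT_s⁴ = (N+1)σT_e⁴, so T_s = 3^¼·413.7 = 544.4 K.

544 kelvin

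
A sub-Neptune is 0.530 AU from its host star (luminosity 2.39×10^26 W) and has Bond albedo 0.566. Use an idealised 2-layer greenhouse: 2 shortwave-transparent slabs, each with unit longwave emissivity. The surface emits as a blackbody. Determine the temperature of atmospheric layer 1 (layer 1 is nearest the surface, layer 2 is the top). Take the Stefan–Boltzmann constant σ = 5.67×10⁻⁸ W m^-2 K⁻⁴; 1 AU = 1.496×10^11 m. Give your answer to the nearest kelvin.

328 K

Orbital distance: d = 0.530 AU = 7.929×10^10 m.
Spreading L over a sphere of radius d: S = 2.39×10^26/(4π·7.93×10^10²) = 3025 W m^-2.
The effective emission temperature is T_e = [S(1−α)/(4σ)]^¼ = 275.8 K.
The net upward flux σT_e⁴ is constant between every pair of levels, so T_k⁴ = (N+1−k)T_e⁴.
With k = 1: T_1 = (2+1−1)^¼·275.8 K = 328.0 K.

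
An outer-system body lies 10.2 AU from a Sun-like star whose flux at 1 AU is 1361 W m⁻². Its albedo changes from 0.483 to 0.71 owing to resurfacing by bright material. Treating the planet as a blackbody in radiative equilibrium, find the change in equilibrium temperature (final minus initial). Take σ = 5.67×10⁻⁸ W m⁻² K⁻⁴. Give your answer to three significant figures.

By the inverse-square law, S = 1361/10.2² = 13.08 W m⁻².
With α = 0.483, T₁ = 73.90 K.
With α = 0.71, T₂ = 63.95 K.
ΔT = T₂ − T₁ = -9.945 K.

-9.95 kelvin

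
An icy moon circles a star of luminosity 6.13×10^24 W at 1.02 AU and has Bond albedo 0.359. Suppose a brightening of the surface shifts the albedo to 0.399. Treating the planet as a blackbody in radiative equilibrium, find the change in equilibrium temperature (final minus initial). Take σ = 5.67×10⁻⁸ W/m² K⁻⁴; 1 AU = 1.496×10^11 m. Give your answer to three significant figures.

Orbital distance: d = 1.02 AU = 1.526×10^11 m.
S = L/(4πd²) = 20.95 W/m².
With α = 0.359, T₁ = 87.72 K.
With α = 0.399, T₂ = 86.32 K.
Change: 86.32 − 87.72 = -1.402 K.

-1.40 K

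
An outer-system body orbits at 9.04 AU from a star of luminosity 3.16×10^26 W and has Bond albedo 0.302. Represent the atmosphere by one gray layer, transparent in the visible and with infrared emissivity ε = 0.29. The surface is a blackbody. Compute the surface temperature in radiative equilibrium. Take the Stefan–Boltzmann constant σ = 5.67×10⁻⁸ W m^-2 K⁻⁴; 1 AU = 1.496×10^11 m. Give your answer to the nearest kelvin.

84 K

Orbital distance: d = 9.04 AU = 1.352×10^12 m.
Flux at the orbit: S = L/(4πd²) = 3.16×10^26/(4π·(1.35×10^12)²) = 13.75 W m^-2.
At the top of the atmosphere, σT_e⁴ = S(1−α)/4 = 2.399 W m^-2, giving T_e = 80.65 K.
Surface balance with a leaky layer gives σT_s⁴ = σT_e⁴·2/(2−ε), so T_s = T_e·[2/(2−0.29)]^(1/4) = 83.87 K.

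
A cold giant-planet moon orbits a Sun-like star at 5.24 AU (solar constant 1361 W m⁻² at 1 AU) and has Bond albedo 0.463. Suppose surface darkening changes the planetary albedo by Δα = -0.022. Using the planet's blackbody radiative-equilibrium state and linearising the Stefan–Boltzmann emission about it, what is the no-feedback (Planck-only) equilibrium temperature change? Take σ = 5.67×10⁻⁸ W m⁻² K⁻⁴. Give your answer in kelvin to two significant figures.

1.1 K

Flux at the orbit: S = 1361/(5.24)² = 49.57 W m⁻².
The baseline emission temperature is T_e = 104.1 K.
TOA radiative forcing: ΔF = −S·Δα/4 = −49.57·(-0.022)/4 = 0.2726 W m⁻².
The Planck feedback parameter is 4σT_e³ = 0.2557 W m⁻²/K.
ΔT₀ = ΔF/λ_P = 0.2726/0.2557 = 1.07 K.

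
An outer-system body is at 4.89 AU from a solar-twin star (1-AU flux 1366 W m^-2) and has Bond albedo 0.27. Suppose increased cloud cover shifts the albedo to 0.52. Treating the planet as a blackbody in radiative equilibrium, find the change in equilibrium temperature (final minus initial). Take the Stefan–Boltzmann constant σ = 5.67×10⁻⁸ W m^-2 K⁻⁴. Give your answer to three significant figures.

-11.6 kelvin

By the inverse-square law, S = 1366/4.89² = 57.13 W m^-2.
With α = 0.27, T₁ = 116.4 K.
Final:   T₂ = [S(1−0.52)/(4σ)]^(1/4) = 104.9 K.
ΔT = T₂ − T₁ = -11.59 K.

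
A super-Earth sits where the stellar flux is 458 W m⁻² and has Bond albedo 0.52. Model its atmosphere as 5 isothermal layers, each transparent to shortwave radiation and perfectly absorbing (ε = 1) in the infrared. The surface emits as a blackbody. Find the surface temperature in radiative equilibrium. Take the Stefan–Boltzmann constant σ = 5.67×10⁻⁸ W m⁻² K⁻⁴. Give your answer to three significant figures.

276 kelvin

Top-of-atmosphere balance: σT_e⁴ = S(1−α)/4 = 54.96 W m⁻² → T_e = 176.4 K.
With N = 5 opaque layers, T_s = (N+1)^(1/4)·T_e = 6^(1/4)·176.4 = 276.2 K.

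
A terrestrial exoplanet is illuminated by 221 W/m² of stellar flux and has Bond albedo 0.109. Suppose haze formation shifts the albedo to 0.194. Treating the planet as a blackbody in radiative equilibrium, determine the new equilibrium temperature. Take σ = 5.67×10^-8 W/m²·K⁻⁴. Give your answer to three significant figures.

167 K

New equilibrium: T₂ = [(1−0.194)·221.0/(4σ)]^(1/4) = 167.4 K.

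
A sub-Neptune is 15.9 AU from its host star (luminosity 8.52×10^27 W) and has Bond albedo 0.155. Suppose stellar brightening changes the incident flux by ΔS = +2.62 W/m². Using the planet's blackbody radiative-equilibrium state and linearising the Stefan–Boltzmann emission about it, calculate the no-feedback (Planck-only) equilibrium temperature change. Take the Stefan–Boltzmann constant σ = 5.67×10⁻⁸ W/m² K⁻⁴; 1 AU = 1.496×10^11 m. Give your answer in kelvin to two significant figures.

0.79 kelvin

Orbital distance: d = 15.9 AU = 2.379×10^12 m.
S = L/(4πd²) = 119.8 W/m².
Reference equilibrium: T_e = [S(1−α)/(4σ)]^(1/4) = 145.4 K.
Only a fraction (1−α) is absorbed and it's spread over 4πR², so ΔF = (1−α)ΔS/4 = 0.5535 W/m².
Planck response: λ_P = 4σT_e³ = 4·5.67×10⁻⁸·(145.4)³ = 0.6966 W/m²/K.
ΔT₀ = ΔF/λ_P = 0.5535/0.6966 = 0.795 K.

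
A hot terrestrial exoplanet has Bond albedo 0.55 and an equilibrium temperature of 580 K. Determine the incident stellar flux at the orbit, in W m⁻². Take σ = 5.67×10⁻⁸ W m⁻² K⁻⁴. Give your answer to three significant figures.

From S(1−α)/4 = σT⁴: S = 4σT⁴/(1−α).
σT⁴ = 5.67×10⁻⁸·(580)⁴ = 6416 W m⁻².
So S = 4×6416/(1−0.55) = 57040 W m⁻².

57000 W m⁻²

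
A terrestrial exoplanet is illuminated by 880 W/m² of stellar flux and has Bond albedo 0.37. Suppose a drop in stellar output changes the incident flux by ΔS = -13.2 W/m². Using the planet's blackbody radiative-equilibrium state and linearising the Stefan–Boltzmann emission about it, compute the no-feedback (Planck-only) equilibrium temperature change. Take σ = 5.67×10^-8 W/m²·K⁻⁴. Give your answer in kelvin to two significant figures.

Reference equilibrium: T_e = [S(1−α)/(4σ)]^(1/4) = 222.4 K.
ΔF = Δ[S(1−α)]/4 = (1−0.37)·-13.2/4 = -2.079 W/m².
The Planck feedback parameter is 4σT_e³ = 2.493 W/m²/K.
Hence the no-feedback warming is ΔF/(4σT_e³) = -0.834 K.

-0.83 K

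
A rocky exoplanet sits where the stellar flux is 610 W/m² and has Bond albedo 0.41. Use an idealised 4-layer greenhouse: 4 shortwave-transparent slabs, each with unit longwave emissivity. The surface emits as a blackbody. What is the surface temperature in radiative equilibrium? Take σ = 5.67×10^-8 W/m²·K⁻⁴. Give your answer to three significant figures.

Top-of-atmosphere balance: σT_e⁴ = S(1−α)/4 = 89.98 W/m² → T_e = 199.6 K.
Layer-by-layer balance gives σT_s⁴ = (N+1)σT_e⁴, so T_s = 5^¼·199.6 = 298.5 K.

298 K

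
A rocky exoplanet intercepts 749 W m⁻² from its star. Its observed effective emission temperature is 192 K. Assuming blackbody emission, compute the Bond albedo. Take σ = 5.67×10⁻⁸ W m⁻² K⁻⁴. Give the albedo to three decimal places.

0.589

Energy balance: S(1−α)/4 = σT⁴, so 1−α = 4σT⁴/S.
σT⁴ = 77.05 W m⁻², so 4σT⁴ = 308.2 W m⁻².
Hence α = 1 − 308.2/749.0 = 0.5885.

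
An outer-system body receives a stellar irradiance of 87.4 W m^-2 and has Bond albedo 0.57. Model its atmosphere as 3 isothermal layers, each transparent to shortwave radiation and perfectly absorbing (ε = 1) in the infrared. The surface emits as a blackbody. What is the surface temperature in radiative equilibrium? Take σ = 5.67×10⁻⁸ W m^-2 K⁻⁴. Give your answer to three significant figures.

160 K

Top-of-atmosphere balance: σT_e⁴ = S(1−α)/4 = 9.396 W m^-2 → T_e = 113.5 K.
Layer-by-layer balance gives σT_s⁴ = (N+1)σT_e⁴, so T_s = 4^¼·113.5 = 160.5 K.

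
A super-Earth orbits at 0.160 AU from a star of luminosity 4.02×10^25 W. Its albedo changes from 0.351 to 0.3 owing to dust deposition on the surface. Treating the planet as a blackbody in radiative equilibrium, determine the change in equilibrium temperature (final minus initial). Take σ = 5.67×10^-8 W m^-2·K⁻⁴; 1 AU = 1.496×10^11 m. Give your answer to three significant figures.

d = 0.160 × 1.496×10^11 m = 2.394×10^10 m.
Spreading L over a sphere of radius d: S = 4.02×10^25/(4π·2.39×10^10²) = 5584 W m^-2.
Initial: T₁ = [S(1−0.351)/(4σ)]^(1/4) = 355.5 K.
After:  T₂ = [5584·0.7/(4σ)]^(1/4) = 362.3 K.
Change: 362.3 − 355.5 = 6.788 K.

6.79 kelvin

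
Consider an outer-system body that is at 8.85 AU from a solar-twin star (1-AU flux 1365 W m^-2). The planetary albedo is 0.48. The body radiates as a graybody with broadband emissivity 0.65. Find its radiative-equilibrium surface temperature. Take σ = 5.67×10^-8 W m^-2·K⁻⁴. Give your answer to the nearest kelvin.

Irradiance scales as 1/d², so S = 1365 W m^-2 × (1/8.85)² = 17.43 W m^-2.
The planet absorbs (1−α)S over its disc πR² and re-emits over 4πR², so the mean absorbed flux is (1−0.48)·17.43/4 = 2.266 W m^-2.
Radiative balance εσT⁴ = 2.266 gives T = [2.266/(0.65·σ)]^(1/4) = 88.55 K.

89 K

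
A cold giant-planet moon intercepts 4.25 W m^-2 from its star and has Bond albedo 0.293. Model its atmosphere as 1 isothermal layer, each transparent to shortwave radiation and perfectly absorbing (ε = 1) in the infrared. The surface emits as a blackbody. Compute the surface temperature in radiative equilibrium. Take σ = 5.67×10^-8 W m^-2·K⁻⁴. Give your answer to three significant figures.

OLR = S(1−α)/4 = 0.7512 W m^-2; the top layer radiates at T_e = 60.33 K.
For an N-layer opaque stack, T_s⁴ = (N+1)T_e⁴, hence T_s = (2)^(1/4)×60.33 K = 71.75 K.

71.7 K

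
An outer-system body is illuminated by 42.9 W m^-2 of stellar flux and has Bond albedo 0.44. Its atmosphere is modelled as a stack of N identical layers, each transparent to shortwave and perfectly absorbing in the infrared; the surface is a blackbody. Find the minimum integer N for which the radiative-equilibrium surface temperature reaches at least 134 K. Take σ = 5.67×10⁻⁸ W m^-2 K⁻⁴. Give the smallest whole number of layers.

3

The effective emission temperature is T_e = [S(1−α)/(4σ)]^¼ = 101.4 K.
Since T_s⁴ = (N+1)T_e⁴, we need N ≥ (T_s/T_e)⁴ − 1 = 2.044.
Rounding up, N = 3.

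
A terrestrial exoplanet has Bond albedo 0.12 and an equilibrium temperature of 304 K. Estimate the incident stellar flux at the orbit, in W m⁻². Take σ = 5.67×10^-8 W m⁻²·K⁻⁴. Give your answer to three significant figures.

2200 W m⁻²

From S(1−α)/4 = σT⁴: S = 4σT⁴/(1−α).
σT⁴ = 5.67×10⁻⁸·(304)⁴ = 484.3 W m⁻².
So S = 4×484.3/(1−0.12) = 2201 W m⁻².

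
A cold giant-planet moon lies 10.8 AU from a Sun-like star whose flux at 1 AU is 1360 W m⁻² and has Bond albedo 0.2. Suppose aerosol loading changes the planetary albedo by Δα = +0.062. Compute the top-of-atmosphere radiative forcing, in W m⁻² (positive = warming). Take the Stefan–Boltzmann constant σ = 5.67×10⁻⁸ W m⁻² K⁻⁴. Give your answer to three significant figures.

-0.181 W m⁻²

Flux at the orbit: S = 1360/(10.8)² = 11.66 W m⁻².
TOA radiative forcing: ΔF = −S·Δα/4 = −11.66·(+0.062)/4 = -0.1807 W m⁻².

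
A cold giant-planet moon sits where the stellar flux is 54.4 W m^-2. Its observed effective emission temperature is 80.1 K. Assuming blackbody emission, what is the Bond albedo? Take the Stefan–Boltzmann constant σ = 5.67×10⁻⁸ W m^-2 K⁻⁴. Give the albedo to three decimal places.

From σT⁴ = S(1−α)/4 we invert for α: 1−α = 4σT⁴/S.
σT⁴ = 2.334 W m^-2, so 4σT⁴ = 9.336 W m^-2.
1−α = 9.336/54.40 = 0.1716, so α = 0.8284.

0.828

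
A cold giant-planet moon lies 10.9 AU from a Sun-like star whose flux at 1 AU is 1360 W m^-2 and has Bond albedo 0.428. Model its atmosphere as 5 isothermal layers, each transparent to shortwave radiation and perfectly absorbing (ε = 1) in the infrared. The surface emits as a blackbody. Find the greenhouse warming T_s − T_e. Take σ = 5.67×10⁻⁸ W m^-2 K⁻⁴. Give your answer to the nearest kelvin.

41 K

By the inverse-square law, S = 1360/10.9² = 11.45 W m^-2.
Top-of-atmosphere balance: σT_e⁴ = S(1−α)/4 = 1.637 W m^-2 → T_e = 73.30 K.
Surface: T_s = (6)^¼·T_e = 114.7 K.
Warming: T_s − T_e = 41.42 K.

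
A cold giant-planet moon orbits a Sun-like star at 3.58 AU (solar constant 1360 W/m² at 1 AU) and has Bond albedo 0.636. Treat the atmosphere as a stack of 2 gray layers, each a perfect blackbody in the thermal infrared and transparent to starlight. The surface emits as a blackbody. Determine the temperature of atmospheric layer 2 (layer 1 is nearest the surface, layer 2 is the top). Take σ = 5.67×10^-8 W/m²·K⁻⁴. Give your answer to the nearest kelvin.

114 K

Flux at the orbit: S = 1360/(3.58)² = 106.1 W/m².
Top-of-atmosphere balance: σT_e⁴ = S(1−α)/4 = 9.656 W/m² → T_e = 114.2 K.
In the N-layer model, layer k (counted from the surface) has T_k = (N+1−k)^(1/4)·T_e.
With k = 2: T_2 = (2+1−2)^¼·114.2 K = 114.2 K.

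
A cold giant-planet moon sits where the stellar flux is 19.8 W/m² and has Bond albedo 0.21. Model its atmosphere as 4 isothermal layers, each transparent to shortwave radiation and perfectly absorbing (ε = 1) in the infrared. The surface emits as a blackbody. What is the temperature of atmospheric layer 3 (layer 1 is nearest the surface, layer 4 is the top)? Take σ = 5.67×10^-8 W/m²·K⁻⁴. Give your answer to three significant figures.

108 K

OLR = S(1−α)/4 = 3.911 W/m²; the top layer radiates at T_e = 91.13 K.
The net upward flux σT_e⁴ is constant between every pair of levels, so T_k⁴ = (N+1−k)T_e⁴.
With k = 3: T_3 = (4+1−3)^¼·91.13 K = 108.4 K.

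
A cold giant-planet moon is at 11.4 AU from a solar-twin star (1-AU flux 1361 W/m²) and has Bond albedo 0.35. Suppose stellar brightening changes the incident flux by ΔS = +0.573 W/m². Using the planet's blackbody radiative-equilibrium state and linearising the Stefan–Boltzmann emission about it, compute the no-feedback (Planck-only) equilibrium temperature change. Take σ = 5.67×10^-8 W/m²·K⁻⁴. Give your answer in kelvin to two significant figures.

1.0 K

Irradiance scales as 1/d², so S = 1361 W/m² × (1/11.4)² = 10.47 W/m².
Unperturbed T_e = [10.47·(1−0.35)/(4σ)]^¼ = 74.02 K.
TOA radiative forcing: ΔF = (1−α)ΔS/4 = 0.65·(+0.573)/4 = 0.09311 W/m².
The Planck feedback parameter is 4σT_e³ = 0.09197 W/m²/K.
So ΔT₀ = 0.09311/0.09197 = 1.01 K.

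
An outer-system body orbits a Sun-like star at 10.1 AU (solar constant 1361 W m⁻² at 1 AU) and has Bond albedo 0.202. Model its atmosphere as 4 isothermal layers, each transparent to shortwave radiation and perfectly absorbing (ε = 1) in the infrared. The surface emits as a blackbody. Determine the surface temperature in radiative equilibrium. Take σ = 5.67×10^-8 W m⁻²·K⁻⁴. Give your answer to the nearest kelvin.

124 K

Irradiance scales as 1/d², so S = 1361 W m⁻² × (1/10.1)² = 13.34 W m⁻².
OLR = S(1−α)/4 = 2.662 W m⁻²; the top layer radiates at T_e = 82.77 K.
Layer-by-layer balance gives σT_s⁴ = (N+1)σT_e⁴, so T_s = 5^¼·82.77 = 123.8 K.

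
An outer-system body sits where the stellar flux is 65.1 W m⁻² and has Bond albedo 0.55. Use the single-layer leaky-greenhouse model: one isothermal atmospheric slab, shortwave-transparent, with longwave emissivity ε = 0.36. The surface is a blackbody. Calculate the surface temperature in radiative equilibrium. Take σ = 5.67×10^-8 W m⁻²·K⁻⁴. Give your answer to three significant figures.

112 kelvin

The planet radiates to space at T_e = [S(1−α)/(4σ)]^(1/4) = 106.6 K.
The surface balance (absorbed SW + ε·downward IR = σT_s⁴) with T_a⁴ = T_s⁴/2 reduces to T_s = T_e·[2/(2−ε)]^¼ = 112.0 K.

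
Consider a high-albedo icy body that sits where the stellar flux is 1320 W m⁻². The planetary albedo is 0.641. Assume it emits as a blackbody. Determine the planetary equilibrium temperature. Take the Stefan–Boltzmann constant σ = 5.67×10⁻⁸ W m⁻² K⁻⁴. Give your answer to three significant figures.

Averaging over the sphere, the absorbed flux is S(1−α)/4 = 118.5 W m⁻².
Set σT⁴ = 118.5 → T = (118.5/σ)^(1/4) = 213.8 K.

214 K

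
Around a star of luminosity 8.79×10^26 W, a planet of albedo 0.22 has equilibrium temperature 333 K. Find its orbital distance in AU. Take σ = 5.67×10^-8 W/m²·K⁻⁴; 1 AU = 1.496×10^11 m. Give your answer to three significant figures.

0.935 AU

Required flux: S = 4σT⁴/(1−α) = 3575 W/m².
S = L/(4πd²) → d = √(L/4πS) = √(8.79×10^26/(4π·3575)) = 1.399×10^11 m = 0.9350 AU.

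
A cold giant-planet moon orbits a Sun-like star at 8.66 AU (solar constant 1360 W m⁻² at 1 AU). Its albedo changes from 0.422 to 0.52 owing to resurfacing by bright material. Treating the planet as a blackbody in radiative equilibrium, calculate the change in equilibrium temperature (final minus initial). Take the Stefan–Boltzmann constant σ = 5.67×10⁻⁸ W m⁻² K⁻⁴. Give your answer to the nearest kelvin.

Flux at the orbit: S = 1360/(8.66)² = 18.13 W m⁻².
Before: T₁ = [18.13·0.578/(4σ)]^(1/4) = 82.45 K.
Final:   T₂ = [S(1−0.52)/(4σ)]^(1/4) = 78.71 K.
ΔT = T₂ − T₁ = -3.742 K.

-4 K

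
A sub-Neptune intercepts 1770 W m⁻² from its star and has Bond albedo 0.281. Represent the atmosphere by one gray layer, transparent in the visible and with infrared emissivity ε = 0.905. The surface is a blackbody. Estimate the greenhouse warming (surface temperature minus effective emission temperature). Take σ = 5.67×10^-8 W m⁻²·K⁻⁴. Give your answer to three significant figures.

44.5 K

At the top of the atmosphere, σT_e⁴ = S(1−α)/4 = 318.2 W m⁻², giving T_e = 273.7 K.
For a single slab of emissivity ε, T_s⁴ = 2T_e⁴/(2−ε); thus T_s = 273.7·(1.826)^(1/4) = 318.2 K.
T_s − T_e = 318.2 − 273.7 = 44.48 K.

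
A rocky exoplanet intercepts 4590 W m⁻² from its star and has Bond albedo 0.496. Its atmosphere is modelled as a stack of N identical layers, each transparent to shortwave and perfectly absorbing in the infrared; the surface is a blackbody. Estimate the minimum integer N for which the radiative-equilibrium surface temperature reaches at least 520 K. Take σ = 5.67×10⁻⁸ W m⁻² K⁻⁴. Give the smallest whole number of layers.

7

The effective emission temperature is T_e = [S(1−α)/(4σ)]^¼ = 317.8 K.
Need (N+1)T_e⁴ ≥ T_s⁴, i.e. N+1 ≥ (520/317.8)⁴ = 7.168.
So N ≥ 6.168; the smallest integer is N = 7.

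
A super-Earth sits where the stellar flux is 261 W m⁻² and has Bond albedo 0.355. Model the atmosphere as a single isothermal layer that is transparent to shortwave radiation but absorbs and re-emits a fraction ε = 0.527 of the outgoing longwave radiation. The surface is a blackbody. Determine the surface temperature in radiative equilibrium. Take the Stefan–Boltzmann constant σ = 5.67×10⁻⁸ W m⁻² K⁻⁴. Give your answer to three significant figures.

At the top of the atmosphere, σT_e⁴ = S(1−α)/4 = 42.09 W m⁻², giving T_e = 165.1 K.
For a single slab of emissivity ε, T_s⁴ = 2T_e⁴/(2−ε); thus T_s = 165.1·(1.358)^(1/4) = 178.2 K.

178 K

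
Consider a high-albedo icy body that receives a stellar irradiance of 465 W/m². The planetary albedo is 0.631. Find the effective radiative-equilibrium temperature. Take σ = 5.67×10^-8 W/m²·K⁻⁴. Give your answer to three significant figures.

The planet absorbs (1−α)S over its disc πR² and re-emits over 4πR², so the mean absorbed flux is (1−0.631)·465.0/4 = 42.90 W/m².
Balancing against σT⁴: T = (42.90/5.67×10⁻⁸)^(1/4) = 165.8 K.

166 K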